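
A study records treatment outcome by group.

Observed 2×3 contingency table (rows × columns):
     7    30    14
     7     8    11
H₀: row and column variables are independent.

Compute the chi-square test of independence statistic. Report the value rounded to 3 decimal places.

test statistic = 5.567

Row totals [51, 26], col totals [14, 38, 25], n=77
χ² = (7−9.27)²/9.27 + (30−25.17)²/25.17 + (14−16.56)²/16.56 + (7−4.73)²/4.73 + (8−12.83)²/12.83 + (11−8.44)²/8.44 = 5.5668
df = 2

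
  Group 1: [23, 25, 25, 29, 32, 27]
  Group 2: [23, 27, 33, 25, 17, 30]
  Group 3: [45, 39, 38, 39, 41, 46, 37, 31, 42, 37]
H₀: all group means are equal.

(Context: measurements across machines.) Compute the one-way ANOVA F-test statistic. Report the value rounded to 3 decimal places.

Group means [26.83, 25.83, 39.50], grand mean 32.318
SSB = Σnᵢ(x̄ᵢ−x̄)² = 948.606; SSW = ΣΣ(x−x̄ᵢ)² = 378.167
MSB = 948.606/2 = 474.3030; MSW = 378.167/19 = 19.9035
F = MSB/MSW = 23.8301
df = (2, 19)

test statistic = 23.830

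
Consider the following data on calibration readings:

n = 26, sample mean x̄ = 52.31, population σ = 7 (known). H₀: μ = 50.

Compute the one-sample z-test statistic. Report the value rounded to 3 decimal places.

SE = σ/√n = 7/√26 = 1.3728
z = (x̄−μ₀)/SE = (52.31−50)/1.3728 = 1.6827

test statistic = 1.683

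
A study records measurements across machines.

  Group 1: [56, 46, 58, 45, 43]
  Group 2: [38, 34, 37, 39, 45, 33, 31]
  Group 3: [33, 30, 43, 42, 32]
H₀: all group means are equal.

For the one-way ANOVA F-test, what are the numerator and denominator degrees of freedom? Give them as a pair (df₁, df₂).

degrees of freedom = [2, 14]

k = 3 groups, N = 17 total
df = (k−1, N−k) = (3−1, 17−3) = (2, 14)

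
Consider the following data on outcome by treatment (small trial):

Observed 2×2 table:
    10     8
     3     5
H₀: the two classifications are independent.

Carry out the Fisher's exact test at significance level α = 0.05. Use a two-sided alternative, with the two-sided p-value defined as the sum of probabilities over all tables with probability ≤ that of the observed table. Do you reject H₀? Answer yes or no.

Margins: r₁=18, r₂=8, c₁=13, c₂=13, n=26
p_obs = C(18,10)·C(8,3)/C(26,13); sum pmf over tables with pmf ≤ p_obs
p-value (two-sided) = 0.67277
At α=0.05: p ≥ α → fail to reject H₀

reject H₀: no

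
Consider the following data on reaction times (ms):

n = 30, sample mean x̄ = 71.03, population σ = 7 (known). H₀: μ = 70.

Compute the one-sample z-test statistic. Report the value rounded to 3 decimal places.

test statistic = 0.806

SE = σ/√n = 7/√30 = 1.2780
z = (x̄−μ₀)/SE = (71.03−70)/1.2780 = 0.8059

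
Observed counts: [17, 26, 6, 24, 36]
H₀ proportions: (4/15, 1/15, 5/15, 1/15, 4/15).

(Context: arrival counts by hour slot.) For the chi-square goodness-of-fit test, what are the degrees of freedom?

df = k − 1 = 5 − 1 = 4

degrees of freedom = 4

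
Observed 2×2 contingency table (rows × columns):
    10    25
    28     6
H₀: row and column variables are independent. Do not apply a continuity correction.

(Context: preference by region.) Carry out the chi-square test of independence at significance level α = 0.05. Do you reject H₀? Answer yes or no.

reject H₀: yes

Row totals [35, 34], col totals [38, 31], n=69
χ² = (10−19.28)²/19.28 + (25−15.72)²/15.72 + (28−18.72)²/18.72 + (6−15.28)²/15.28 = 20.1612
df = 1
p-value (upper-tail) = 0.00001
At α=0.05: p < α → reject H₀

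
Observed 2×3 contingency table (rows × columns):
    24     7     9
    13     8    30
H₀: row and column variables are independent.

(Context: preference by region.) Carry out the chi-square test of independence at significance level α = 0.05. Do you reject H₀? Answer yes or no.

reject H₀: yes

Row totals [40, 51], col totals [37, 15, 39], n=91
χ² = (24−16.26)²/16.26 + (7−6.59)²/6.59 + (9−17.14)²/17.14 + (13−20.74)²/20.74 + (8−8.41)²/8.41 + (30−21.86)²/21.86 = 13.5124
df = 2
p-value (upper-tail) = 0.00116
At α=0.05: p < α → reject H₀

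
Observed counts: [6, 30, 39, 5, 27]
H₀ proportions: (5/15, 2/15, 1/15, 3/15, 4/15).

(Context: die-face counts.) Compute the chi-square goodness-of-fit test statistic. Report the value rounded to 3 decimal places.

test statistic = 197.035

n = 107; E_i = n·p_i = [35.67, 14.27, 7.13, 21.40, 28.53]
χ² = (6−35.67)²/35.67 + (30−14.27)²/14.27 + (39−7.13)²/7.13 + (5−21.40)²/21.40 + (27−28.53)²/28.53 = 197.0350
df = 4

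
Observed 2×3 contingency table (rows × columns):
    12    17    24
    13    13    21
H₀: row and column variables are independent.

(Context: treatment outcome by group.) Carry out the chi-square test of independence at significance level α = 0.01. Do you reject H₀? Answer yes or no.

Row totals [53, 47], col totals [25, 30, 45], n=100
χ² = (12−13.25)²/13.25 + (17−15.90)²/15.90 + (24−23.85)²/23.85 + (13−11.75)²/11.75 + (13−14.10)²/14.10 + (21−21.15)²/21.15 = 0.4148
df = 2
p-value (upper-tail) = 0.81268
At α=0.01: p ≥ α → fail to reject H₀

reject H₀: no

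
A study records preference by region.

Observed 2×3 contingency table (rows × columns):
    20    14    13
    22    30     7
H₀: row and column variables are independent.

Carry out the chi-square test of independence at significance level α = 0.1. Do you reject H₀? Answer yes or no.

reject H₀: yes

Row totals [47, 59], col totals [42, 44, 20], n=106
χ² = (20−18.62)²/18.62 + (14−19.51)²/19.51 + (13−8.87)²/8.87 + (22−23.38)²/23.38 + (30−24.49)²/24.49 + (7−11.13)²/11.13 = 6.4374
df = 2
p-value (upper-tail) = 0.04001
At α=0.1: p < α → reject H₀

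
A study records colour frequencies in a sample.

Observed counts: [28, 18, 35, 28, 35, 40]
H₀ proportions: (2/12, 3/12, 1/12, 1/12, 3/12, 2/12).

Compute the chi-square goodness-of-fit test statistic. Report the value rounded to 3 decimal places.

n = 184; E_i = n·p_i = [30.67, 46.00, 15.33, 15.33, 46.00, 30.67]
χ² = (28−30.67)²/30.67 + (18−46.00)²/46.00 + (35−15.33)²/15.33 + (28−15.33)²/15.33 + (35−46.00)²/46.00 + (40−30.67)²/30.67 = 58.4348
df = 5

test statistic = 58.435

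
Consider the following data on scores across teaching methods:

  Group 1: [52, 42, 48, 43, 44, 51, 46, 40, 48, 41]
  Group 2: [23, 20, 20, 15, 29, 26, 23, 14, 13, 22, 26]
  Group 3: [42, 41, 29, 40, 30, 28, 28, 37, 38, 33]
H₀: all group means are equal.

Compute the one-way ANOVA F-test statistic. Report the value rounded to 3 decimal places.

Group means [45.50, 21.00, 34.60], grand mean 33.290
SSB = Σnᵢ(x̄ᵢ−x̄)² = 3169.487; SSW = ΣΣ(x−x̄ᵢ)² = 714.900
MSB = 3169.487/2 = 1584.7435; MSW = 714.900/28 = 25.5321
F = MSB/MSW = 62.0686
df = (2, 28)

test statistic = 62.069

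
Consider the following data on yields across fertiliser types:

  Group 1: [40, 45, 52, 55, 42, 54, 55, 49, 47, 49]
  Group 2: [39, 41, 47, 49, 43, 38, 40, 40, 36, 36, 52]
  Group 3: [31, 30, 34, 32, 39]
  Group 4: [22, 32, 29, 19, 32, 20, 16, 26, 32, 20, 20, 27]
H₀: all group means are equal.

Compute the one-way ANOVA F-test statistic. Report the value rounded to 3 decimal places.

Group means [48.80, 41.91, 33.20, 24.58], grand mean 37.105
SSB = Σnᵢ(x̄ᵢ−x̄)² = 3579.353; SSW = ΣΣ(x−x̄ᵢ)² = 954.226
MSB = 3579.353/3 = 1193.1177; MSW = 954.226/34 = 28.0655
F = MSB/MSW = 42.5120
df = (3, 34)

test statistic = 42.512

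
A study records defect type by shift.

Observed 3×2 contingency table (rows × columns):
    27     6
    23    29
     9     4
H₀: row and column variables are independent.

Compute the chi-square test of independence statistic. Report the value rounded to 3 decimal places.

Row totals [33, 52, 13], col totals [59, 39], n=98
χ² = (27−19.87)²/19.87 + (6−13.13)²/13.13 + (23−31.31)²/31.31 + (29−20.69)²/20.69 + (9−7.83)²/7.83 + (4−5.17)²/5.17 = 12.4144
df = 2

test statistic = 12.414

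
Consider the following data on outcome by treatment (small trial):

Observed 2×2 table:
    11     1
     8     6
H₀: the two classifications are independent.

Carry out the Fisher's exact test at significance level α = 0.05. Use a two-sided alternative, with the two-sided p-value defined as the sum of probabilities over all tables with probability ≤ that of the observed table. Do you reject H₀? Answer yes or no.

reject H₀: no

Margins: r₁=12, r₂=14, c₁=19, c₂=7, n=26
p_obs = C(12,11)·C(14,8)/C(26,19); sum pmf over tables with pmf ≤ p_obs
p-value (two-sided) = 0.08087
At α=0.05: p ≥ α → fail to reject H₀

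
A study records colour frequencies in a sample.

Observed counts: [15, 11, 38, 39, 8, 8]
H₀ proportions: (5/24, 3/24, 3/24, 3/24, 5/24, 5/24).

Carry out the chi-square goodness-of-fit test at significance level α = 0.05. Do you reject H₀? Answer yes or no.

n = 119; E_i = n·p_i = [24.79, 14.88, 14.88, 14.88, 24.79, 24.79]
χ² = (15−24.79)²/24.79 + (11−14.88)²/14.88 + (38−14.88)²/14.88 + (39−14.88)²/14.88 + (8−24.79)²/24.79 + (8−24.79)²/24.79 = 102.7008
df = 5
p-value (upper-tail) = 0.00000
At α=0.05: p < α → reject H₀

reject H₀: yes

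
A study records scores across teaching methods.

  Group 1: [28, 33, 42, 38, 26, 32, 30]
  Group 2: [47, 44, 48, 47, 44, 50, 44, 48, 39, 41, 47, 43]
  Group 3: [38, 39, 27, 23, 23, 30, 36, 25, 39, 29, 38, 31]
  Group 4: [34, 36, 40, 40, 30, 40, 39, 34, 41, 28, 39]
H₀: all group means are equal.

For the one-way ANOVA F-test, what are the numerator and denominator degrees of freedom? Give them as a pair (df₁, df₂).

k = 4 groups, N = 42 total
df = (k−1, N−k) = (4−1, 42−4) = (3, 38)

degrees of freedom = [3, 38]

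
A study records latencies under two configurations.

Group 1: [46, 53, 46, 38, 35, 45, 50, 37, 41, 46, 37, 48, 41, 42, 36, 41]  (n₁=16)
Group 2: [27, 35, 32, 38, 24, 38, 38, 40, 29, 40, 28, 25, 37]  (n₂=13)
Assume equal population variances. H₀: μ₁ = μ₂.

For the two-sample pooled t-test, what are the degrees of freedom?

df = n₁ + n₂ − 2 = 16 + 13 − 2 = 27

degrees of freedom = 27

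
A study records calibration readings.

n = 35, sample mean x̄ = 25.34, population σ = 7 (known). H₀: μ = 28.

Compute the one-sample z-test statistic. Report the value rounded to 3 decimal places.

test statistic = -2.248

SE = σ/√n = 7/√35 = 1.1832
z = (x̄−μ₀)/SE = (25.34−28)/1.1832 = -2.2481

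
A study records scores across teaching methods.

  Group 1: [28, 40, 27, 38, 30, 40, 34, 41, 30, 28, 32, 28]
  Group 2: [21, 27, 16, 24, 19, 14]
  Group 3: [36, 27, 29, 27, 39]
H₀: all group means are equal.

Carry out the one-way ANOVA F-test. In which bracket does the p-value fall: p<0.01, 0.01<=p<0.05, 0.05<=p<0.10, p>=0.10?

Group means [33.00, 20.17, 31.60], grand mean 29.348
SSB = Σnᵢ(x̄ᵢ−x̄)² = 691.184; SSW = ΣΣ(x−x̄ᵢ)² = 560.033
MSB = 691.184/2 = 345.5920; MSW = 560.033/20 = 28.0017
F = MSB/MSW = 12.3418
df = (2, 20)
p-value (upper-tail) = 0.00032
→ bracket: p<0.01

p-value bracket: p<0.01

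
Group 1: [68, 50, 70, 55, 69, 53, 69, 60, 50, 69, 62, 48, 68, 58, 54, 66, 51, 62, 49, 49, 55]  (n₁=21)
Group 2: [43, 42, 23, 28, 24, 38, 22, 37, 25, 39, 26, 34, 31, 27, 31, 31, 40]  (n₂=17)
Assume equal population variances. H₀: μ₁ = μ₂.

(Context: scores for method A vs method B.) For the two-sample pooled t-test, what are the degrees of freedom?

degrees of freedom = 36

df = n₁ + n₂ − 2 = 21 + 17 − 2 = 36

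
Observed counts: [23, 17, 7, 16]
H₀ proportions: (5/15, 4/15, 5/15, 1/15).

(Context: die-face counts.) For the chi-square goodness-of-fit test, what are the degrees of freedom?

degrees of freedom = 3

df = k − 1 = 4 − 1 = 3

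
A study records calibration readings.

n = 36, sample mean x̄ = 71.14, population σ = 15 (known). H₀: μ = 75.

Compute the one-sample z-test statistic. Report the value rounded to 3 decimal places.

test statistic = -1.544

SE = σ/√n = 15/√36 = 2.5000
z = (x̄−μ₀)/SE = (71.14−75)/2.5000 = -1.5440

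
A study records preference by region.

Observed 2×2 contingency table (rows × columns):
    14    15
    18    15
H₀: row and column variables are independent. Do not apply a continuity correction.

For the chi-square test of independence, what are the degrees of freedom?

degrees of freedom = 1

df = (r−1)(c−1) = (2−1)·(2−1) = 1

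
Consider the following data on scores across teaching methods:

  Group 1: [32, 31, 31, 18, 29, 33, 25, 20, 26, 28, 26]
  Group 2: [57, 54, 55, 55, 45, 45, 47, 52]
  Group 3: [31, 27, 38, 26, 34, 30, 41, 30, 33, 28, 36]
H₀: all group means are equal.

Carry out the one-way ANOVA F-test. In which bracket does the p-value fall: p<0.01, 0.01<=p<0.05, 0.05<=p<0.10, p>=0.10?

p-value bracket: p<0.01

Group means [27.18, 51.25, 32.18], grand mean 35.433
SSB = Σnᵢ(x̄ᵢ−x̄)² = 2866.594; SSW = ΣΣ(x−x̄ᵢ)² = 622.773
MSB = 2866.594/2 = 1433.2970; MSW = 622.773/27 = 23.0657
F = MSB/MSW = 62.1399
df = (2, 27)
p-value (upper-tail) = 0.00000
→ bracket: p<0.01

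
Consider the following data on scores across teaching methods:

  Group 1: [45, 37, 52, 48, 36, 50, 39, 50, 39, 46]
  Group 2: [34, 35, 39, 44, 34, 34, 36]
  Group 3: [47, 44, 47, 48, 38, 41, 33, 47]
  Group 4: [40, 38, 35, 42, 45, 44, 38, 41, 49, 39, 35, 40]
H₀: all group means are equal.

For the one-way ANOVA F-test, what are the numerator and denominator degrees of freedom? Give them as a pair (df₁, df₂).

degrees of freedom = [3, 33]

k = 4 groups, N = 37 total
df = (k−1, N−k) = (4−1, 37−4) = (3, 33)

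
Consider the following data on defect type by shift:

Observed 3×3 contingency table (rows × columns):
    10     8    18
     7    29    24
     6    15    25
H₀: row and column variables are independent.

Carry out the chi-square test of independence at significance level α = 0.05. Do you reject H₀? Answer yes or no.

Row totals [36, 60, 46], col totals [23, 52, 67], n=142
χ² = (10−5.83)²/5.83 + (8−13.18)²/13.18 + (18−16.99)²/16.99 + (7−9.72)²/9.72 + (29−21.97)²/21.97 + (24−28.31)²/28.31 + (6−7.45)²/7.45 + (15−16.85)²/16.85 + (25−21.70)²/21.70 = 9.7287
df = 4
p-value (upper-tail) = 0.04525
At α=0.05: p < α → reject H₀

reject H₀: yes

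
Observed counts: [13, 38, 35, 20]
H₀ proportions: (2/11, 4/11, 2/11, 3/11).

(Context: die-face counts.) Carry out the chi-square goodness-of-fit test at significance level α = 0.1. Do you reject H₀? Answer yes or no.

reject H₀: yes

n = 106; E_i = n·p_i = [19.27, 38.55, 19.27, 28.91]
χ² = (13−19.27)²/19.27 + (38−38.55)²/38.55 + (35−19.27)²/19.27 + (20−28.91)²/28.91 = 17.6289
df = 3
p-value (upper-tail) = 0.00052
At α=0.1: p < α → reject H₀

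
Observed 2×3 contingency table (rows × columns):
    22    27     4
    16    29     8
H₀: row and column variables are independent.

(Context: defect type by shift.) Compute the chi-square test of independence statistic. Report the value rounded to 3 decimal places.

test statistic = 2.352

Row totals [53, 53], col totals [38, 56, 12], n=106
χ² = (22−19.00)²/19.00 + (27−28.00)²/28.00 + (4−6.00)²/6.00 + (16−19.00)²/19.00 + (29−28.00)²/28.00 + (8−6.00)²/6.00 = 2.3521
df = 2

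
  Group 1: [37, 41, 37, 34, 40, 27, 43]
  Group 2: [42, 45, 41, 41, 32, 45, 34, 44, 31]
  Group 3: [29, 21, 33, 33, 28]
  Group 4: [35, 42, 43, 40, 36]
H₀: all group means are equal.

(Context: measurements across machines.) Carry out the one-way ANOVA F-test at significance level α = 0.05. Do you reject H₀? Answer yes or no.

Group means [37.00, 39.44, 28.80, 39.20], grand mean 36.692
SSB = Σnᵢ(x̄ᵢ−x̄)² = 411.716; SSW = ΣΣ(x−x̄ᵢ)² = 567.822
MSB = 411.716/3 = 137.2387; MSW = 567.822/22 = 25.8101
F = MSB/MSW = 5.3172
df = (3, 22)
p-value (upper-tail) = 0.00657
At α=0.05: p < α → reject H₀

reject H₀: yes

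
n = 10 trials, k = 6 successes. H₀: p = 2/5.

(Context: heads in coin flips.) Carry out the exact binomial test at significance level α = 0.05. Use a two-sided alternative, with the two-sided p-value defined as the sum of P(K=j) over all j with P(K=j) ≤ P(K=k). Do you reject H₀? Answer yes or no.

Exact binomial: n=10, k=6, p₀=2/5=0.4000
P(X=j) = C(n,j)·p₀^j·(1−p₀)^(n−j); p = Σ P(X=j) over j with P(X=j) ≤ P(X=6)
p-value (two-sided) = 0.21260
At α=0.05: p ≥ α → fail to reject H₀

reject H₀: no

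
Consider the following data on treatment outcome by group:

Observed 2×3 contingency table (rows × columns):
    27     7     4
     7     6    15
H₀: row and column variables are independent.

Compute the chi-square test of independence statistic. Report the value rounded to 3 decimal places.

Row totals [38, 28], col totals [34, 13, 19], n=66
χ² = (27−19.58)²/19.58 + (7−7.48)²/7.48 + (4−10.94)²/10.94 + (7−14.42)²/14.42 + (6−5.52)²/5.52 + (15−8.06)²/8.06 = 17.0872
df = 2

test statistic = 17.087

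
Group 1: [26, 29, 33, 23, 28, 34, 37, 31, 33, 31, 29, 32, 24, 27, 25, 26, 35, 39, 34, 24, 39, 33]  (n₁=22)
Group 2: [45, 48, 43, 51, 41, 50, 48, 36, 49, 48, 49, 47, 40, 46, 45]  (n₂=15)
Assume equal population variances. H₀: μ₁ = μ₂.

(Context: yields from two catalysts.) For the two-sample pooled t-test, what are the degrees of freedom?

df = n₁ + n₂ − 2 = 22 + 15 − 2 = 35

degrees of freedom = 35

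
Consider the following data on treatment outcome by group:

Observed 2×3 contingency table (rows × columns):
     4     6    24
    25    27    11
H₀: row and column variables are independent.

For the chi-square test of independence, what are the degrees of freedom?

df = (r−1)(c−1) = (2−1)·(3−1) = 2

degrees of freedom = 2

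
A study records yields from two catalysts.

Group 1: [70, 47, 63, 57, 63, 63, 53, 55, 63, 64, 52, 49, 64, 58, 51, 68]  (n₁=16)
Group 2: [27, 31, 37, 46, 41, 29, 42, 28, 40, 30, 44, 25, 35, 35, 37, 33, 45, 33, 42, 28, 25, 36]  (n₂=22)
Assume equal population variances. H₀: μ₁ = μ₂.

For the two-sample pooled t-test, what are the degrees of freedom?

df = n₁ + n₂ − 2 = 16 + 22 − 2 = 36

degrees of freedom = 36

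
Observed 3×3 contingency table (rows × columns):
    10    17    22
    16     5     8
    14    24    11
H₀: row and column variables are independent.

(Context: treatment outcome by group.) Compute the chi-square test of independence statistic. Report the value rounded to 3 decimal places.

test statistic = 16.406

Row totals [49, 29, 49], col totals [40, 46, 41], n=127
χ² = (10−15.43)²/15.43 + (17−17.75)²/17.75 + (22−15.82)²/15.82 + (16−9.13)²/9.13 + (5−10.50)²/10.50 + (8−9.36)²/9.36 + (14−15.43)²/15.43 + (24−17.75)²/17.75 + (11−15.82)²/15.82 = 16.4064
df = 4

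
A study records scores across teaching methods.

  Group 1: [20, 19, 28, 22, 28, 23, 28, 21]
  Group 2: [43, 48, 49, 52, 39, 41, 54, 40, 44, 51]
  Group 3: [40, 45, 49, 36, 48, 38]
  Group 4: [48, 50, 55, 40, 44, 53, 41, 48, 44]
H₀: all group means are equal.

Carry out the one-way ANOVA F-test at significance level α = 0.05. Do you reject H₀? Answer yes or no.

reject H₀: yes

Group means [23.62, 46.10, 42.67, 47.00], grand mean 40.273
SSB = Σnᵢ(x̄ᵢ−x̄)² = 2998.437; SSW = ΣΣ(x−x̄ᵢ)² = 724.108
MSB = 2998.437/3 = 999.4790; MSW = 724.108/29 = 24.9693
F = MSB/MSW = 40.0284
df = (3, 29)
p-value (upper-tail) = 0.00000
At α=0.05: p < α → reject H₀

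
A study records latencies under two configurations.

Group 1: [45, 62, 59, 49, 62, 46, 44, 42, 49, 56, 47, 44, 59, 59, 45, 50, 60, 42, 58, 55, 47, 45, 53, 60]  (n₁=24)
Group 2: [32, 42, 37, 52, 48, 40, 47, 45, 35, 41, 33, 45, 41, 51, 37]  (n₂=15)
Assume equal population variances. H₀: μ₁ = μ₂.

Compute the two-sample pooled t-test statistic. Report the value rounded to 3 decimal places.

test statistic = 4.467

x̄₁=51.583, s₁=6.965, n₁=24
x̄₂=41.733, s₂=6.239, n₂=15
s_p² = [23·6.965² + 14·6.239²]/37 = 44.8856
SE = √(s_p²·(1/24+1/15)) = 2.2051
t = (51.583−41.733)/2.2051 = 4.4669
df = 37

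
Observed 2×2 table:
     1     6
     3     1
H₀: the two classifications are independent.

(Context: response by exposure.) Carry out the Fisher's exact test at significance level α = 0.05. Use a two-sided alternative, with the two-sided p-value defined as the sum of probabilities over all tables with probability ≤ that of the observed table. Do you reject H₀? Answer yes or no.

reject H₀: no

Margins: r₁=7, r₂=4, c₁=4, c₂=7, n=11
p_obs = C(7,1)·C(4,3)/C(11,4); sum pmf over tables with pmf ≤ p_obs
p-value (two-sided) = 0.08788
At α=0.05: p ≥ α → fail to reject H₀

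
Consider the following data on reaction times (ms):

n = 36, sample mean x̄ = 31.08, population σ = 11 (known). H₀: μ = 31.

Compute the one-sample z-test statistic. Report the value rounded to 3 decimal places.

SE = σ/√n = 11/√36 = 1.8333
z = (x̄−μ₀)/SE = (31.08−31)/1.8333 = 0.0436

test statistic = 0.044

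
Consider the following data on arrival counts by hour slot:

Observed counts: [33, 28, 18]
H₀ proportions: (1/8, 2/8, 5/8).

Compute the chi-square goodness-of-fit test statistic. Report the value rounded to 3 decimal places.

test statistic = 77.537

n = 79; E_i = n·p_i = [9.88, 19.75, 49.38]
χ² = (33−9.88)²/9.88 + (28−19.75)²/19.75 + (18−49.38)²/49.38 = 77.5367
df = 2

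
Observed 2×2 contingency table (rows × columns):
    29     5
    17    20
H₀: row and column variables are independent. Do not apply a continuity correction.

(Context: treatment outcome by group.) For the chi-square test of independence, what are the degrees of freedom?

df = (r−1)(c−1) = (2−1)·(2−1) = 1

degrees of freedom = 1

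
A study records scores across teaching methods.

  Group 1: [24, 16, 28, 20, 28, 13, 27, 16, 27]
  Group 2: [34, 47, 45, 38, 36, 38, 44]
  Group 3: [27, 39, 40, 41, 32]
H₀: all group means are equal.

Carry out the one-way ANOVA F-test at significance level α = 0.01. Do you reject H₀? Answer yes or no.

reject H₀: yes

Group means [22.11, 40.29, 35.80], grand mean 31.429
SSB = Σnᵢ(x̄ᵢ−x̄)² = 1426.025; SSW = ΣΣ(x−x̄ᵢ)² = 579.117
MSB = 1426.025/2 = 713.0127; MSW = 579.117/18 = 32.1732
F = MSB/MSW = 22.1617
df = (2, 18)
p-value (upper-tail) = 0.00001
At α=0.01: p < α → reject H₀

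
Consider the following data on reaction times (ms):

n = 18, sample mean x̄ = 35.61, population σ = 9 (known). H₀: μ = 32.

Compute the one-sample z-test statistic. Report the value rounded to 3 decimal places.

SE = σ/√n = 9/√18 = 2.1213
z = (x̄−μ₀)/SE = (35.61−32)/2.1213 = 1.7018

test statistic = 1.702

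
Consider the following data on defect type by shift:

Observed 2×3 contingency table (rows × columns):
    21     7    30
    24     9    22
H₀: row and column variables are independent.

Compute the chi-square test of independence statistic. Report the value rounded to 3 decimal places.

Row totals [58, 55], col totals [45, 16, 52], n=113
χ² = (21−23.10)²/23.10 + (7−8.21)²/8.21 + (30−26.69)²/26.69 + (24−21.90)²/21.90 + (9−7.79)²/7.79 + (22−25.31)²/25.31 = 1.6023
df = 2

test statistic = 1.602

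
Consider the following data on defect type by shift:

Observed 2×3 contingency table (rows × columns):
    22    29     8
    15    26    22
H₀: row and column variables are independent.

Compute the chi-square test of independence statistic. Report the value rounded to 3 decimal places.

Row totals [59, 63], col totals [37, 55, 30], n=122
χ² = (22−17.89)²/17.89 + (29−26.60)²/26.60 + (8−14.51)²/14.51 + (15−19.11)²/19.11 + (26−28.40)²/28.40 + (22−15.49)²/15.49 = 7.8986
df = 2

test statistic = 7.899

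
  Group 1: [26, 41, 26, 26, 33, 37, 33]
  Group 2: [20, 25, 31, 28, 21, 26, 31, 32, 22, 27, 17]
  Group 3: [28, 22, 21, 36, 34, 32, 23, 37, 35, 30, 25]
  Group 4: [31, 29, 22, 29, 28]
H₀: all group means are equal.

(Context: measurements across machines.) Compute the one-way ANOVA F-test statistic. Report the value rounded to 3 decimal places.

test statistic = 2.149

Group means [31.71, 25.45, 29.36, 27.80], grand mean 28.353
SSB = Σnᵢ(x̄ᵢ−x̄)² = 184.263; SSW = ΣΣ(x−x̄ᵢ)² = 857.501
MSB = 184.263/3 = 61.4211; MSW = 857.501/30 = 28.5834
F = MSB/MSW = 2.1488
df = (3, 30)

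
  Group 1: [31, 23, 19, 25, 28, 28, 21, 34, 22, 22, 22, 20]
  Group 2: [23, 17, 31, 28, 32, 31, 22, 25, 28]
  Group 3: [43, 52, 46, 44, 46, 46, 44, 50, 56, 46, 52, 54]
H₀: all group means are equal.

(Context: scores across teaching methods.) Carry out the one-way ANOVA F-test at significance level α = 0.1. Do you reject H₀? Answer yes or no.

reject H₀: yes

Group means [24.58, 26.33, 48.25], grand mean 33.667
SSB = Σnᵢ(x̄ᵢ−x̄)² = 4026.167; SSW = ΣΣ(x−x̄ᵢ)² = 649.167
MSB = 4026.167/2 = 2013.0833; MSW = 649.167/30 = 21.6389
F = MSB/MSW = 93.0308
df = (2, 30)
p-value (upper-tail) = 0.00000
At α=0.1: p < α → reject H₀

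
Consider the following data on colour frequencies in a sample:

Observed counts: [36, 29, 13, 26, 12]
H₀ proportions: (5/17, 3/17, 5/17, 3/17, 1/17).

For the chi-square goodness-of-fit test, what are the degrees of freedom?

df = k − 1 = 5 − 1 = 4

degrees of freedom = 4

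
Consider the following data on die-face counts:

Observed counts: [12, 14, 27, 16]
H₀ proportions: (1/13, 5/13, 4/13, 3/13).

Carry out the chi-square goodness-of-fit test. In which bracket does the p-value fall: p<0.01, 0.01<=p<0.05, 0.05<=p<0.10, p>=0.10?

p-value bracket: p<0.01

n = 69; E_i = n·p_i = [5.31, 26.54, 21.23, 15.92]
χ² = (12−5.31)²/5.31 + (14−26.54)²/26.54 + (27−21.23)²/21.23 + (16−15.92)²/15.92 = 15.9302
df = 3
p-value (upper-tail) = 0.00117
→ bracket: p<0.01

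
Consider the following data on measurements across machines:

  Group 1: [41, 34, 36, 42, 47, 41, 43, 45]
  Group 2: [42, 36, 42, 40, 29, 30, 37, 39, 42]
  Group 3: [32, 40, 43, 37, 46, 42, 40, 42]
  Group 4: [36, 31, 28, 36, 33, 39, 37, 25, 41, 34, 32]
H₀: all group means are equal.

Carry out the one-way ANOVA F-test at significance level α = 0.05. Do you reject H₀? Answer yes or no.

Group means [41.12, 37.44, 40.25, 33.82], grand mean 37.778
SSB = Σnᵢ(x̄ᵢ−x̄)² = 311.989; SSW = ΣΣ(x−x̄ᵢ)² = 678.234
MSB = 311.989/3 = 103.9962; MSW = 678.234/32 = 21.1948
F = MSB/MSW = 4.9067
df = (3, 32)
p-value (upper-tail) = 0.00645
At α=0.05: p < α → reject H₀

reject H₀: yes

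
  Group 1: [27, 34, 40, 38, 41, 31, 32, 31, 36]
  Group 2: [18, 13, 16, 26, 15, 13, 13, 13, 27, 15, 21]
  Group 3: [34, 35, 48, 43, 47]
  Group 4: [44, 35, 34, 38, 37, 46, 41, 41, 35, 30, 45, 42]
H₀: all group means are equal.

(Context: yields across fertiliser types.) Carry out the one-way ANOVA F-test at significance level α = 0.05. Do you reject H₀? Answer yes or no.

Group means [34.44, 17.27, 41.40, 39.00], grand mean 31.757
SSB = Σnᵢ(x̄ᵢ−x̄)² = 3467.207; SSW = ΣΣ(x−x̄ᵢ)² = 887.604
MSB = 3467.207/3 = 1155.7356; MSW = 887.604/33 = 26.8971
F = MSB/MSW = 42.9688
df = (3, 33)
p-value (upper-tail) = 0.00000
At α=0.05: p < α → reject H₀

reject H₀: yes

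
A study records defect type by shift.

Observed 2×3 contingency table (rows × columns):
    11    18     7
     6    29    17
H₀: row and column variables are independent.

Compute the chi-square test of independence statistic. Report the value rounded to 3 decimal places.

Row totals [36, 52], col totals [17, 47, 24], n=88
χ² = (11−6.95)²/6.95 + (18−19.23)²/19.23 + (7−9.82)²/9.82 + (6−10.05)²/10.05 + (29−27.77)²/27.77 + (17−14.18)²/14.18 = 5.4839
df = 2

test statistic = 5.484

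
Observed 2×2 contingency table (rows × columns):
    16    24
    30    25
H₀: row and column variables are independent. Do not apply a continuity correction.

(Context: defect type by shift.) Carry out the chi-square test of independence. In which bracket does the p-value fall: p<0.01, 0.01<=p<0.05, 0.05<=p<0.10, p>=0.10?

Row totals [40, 55], col totals [46, 49], n=95
χ² = (16−19.37)²/19.37 + (24−20.63)²/20.63 + (30−26.63)²/26.63 + (25−28.37)²/28.37 = 1.9618
df = 1
p-value (upper-tail) = 0.16132
→ bracket: p>=0.10

p-value bracket: p>=0.10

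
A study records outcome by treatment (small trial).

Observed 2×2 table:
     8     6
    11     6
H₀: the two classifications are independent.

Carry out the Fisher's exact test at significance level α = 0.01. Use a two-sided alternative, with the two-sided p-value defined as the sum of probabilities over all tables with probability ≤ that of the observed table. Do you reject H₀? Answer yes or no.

Margins: r₁=14, r₂=17, c₁=19, c₂=12, n=31
p_obs = C(14,8)·C(17,11)/C(31,19); sum pmf over tables with pmf ≤ p_obs
p-value (two-sided) = 0.72410
At α=0.01: p ≥ α → fail to reject H₀

reject H₀: no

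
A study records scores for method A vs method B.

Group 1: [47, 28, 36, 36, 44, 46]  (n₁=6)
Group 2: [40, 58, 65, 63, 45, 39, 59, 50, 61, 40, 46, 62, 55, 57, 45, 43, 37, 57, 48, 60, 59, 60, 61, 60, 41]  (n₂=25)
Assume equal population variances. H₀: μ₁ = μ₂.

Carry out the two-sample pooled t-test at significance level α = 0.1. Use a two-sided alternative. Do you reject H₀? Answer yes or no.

x̄₁=39.500, s₁=7.423, n₁=6
x̄₂=52.440, s₂=9.060, n₂=25
s_p² = [5·7.423² + 24·9.060²]/29 = 77.4366
SE = √(s_p²·(1/6+1/25)) = 4.0004
t = (39.500−52.440)/4.0004 = -3.2346
df = 29
p-value (two-sided) = 0.00304
At α=0.1: p < α → reject H₀

reject H₀: yes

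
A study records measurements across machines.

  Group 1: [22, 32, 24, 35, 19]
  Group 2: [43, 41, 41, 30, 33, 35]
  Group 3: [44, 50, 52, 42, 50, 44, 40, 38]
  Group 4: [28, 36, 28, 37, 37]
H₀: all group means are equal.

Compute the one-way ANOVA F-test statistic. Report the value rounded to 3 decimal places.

Group means [26.40, 37.17, 45.00, 33.20], grand mean 36.708
SSB = Σnᵢ(x̄ᵢ−x̄)² = 1144.125; SSW = ΣΣ(x−x̄ᵢ)² = 596.833
MSB = 1144.125/3 = 381.3750; MSW = 596.833/20 = 29.8417
F = MSB/MSW = 12.7799
df = (3, 20)

test statistic = 12.780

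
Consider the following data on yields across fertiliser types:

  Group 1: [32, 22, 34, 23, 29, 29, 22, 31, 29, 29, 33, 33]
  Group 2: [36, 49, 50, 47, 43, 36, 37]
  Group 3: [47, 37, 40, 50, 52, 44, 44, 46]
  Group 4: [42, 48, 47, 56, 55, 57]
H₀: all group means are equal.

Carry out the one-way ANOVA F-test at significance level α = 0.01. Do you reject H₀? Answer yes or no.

reject H₀: yes

Group means [28.83, 42.57, 45.00, 50.83], grand mean 39.667
SSB = Σnᵢ(x̄ᵢ−x̄)² = 2443.119; SSW = ΣΣ(x−x̄ᵢ)² = 790.214
MSB = 2443.119/3 = 814.3730; MSW = 790.214/29 = 27.2488
F = MSB/MSW = 29.8866
df = (3, 29)
p-value (upper-tail) = 0.00000
At α=0.01: p < α → reject H₀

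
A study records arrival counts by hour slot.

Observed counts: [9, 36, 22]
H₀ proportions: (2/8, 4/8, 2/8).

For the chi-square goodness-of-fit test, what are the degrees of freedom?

degrees of freedom = 2

df = k − 1 = 3 − 1 = 2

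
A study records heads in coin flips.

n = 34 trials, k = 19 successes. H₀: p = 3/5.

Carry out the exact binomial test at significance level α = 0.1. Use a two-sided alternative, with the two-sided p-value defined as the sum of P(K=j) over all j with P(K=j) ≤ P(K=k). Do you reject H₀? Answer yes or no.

reject H₀: no

Exact binomial: n=34, k=19, p₀=3/5=0.6000
P(X=j) = C(n,j)·p₀^j·(1−p₀)^(n−j); p = Σ P(X=j) over j with P(X=j) ≤ P(X=19)
p-value (two-sided) = 0.72677
At α=0.1: p ≥ α → fail to reject H₀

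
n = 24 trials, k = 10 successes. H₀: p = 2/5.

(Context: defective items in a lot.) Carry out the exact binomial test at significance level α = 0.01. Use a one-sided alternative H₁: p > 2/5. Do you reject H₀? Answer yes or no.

Exact binomial: n=24, k=10, p₀=2/5=0.4000
P(X≥10) from Σ C(n,i)·p₀^i·(1−p₀)^(n−i)
p-value (one-sided, H₁ greater) = 0.51092
At α=0.01: p ≥ α → fail to reject H₀

reject H₀: no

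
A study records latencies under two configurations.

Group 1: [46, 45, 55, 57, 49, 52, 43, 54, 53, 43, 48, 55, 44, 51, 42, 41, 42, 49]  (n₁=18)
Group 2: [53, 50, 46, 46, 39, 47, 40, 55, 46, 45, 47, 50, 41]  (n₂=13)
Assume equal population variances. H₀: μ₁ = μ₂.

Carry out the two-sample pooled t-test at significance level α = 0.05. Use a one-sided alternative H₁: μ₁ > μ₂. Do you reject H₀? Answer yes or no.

reject H₀: no

x̄₁=48.278, s₁=5.233, n₁=18
x̄₂=46.538, s₂=4.754, n₂=13
s_p² = [17·5.233² + 12·4.754²]/29 = 25.4083
SE = √(s_p²·(1/18+1/13)) = 1.8347
t = (48.278−46.538)/1.8347 = 0.9480
df = 29
p-value (one-sided, H₁ greater) = 0.17548
At α=0.05: p ≥ α → fail to reject H₀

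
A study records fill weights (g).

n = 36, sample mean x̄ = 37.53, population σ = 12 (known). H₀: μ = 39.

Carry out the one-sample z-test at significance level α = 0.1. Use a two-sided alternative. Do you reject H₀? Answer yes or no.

SE = σ/√n = 12/√36 = 2.0000
z = (x̄−μ₀)/SE = (37.53−39)/2.0000 = -0.7350
p-value (two-sided) = 0.46234
At α=0.1: p ≥ α → fail to reject H₀

reject H₀: no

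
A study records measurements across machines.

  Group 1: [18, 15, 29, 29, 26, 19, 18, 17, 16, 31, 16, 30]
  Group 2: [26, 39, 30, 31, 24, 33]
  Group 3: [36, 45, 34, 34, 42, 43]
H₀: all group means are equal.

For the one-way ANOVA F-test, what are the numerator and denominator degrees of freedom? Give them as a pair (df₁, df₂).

k = 3 groups, N = 24 total
df = (k−1, N−k) = (3−1, 24−3) = (2, 21)

degrees of freedom = [2, 21]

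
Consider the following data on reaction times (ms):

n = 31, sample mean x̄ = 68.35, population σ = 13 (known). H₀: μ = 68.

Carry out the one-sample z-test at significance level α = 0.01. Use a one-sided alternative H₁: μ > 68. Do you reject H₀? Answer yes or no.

reject H₀: no

SE = σ/√n = 13/√31 = 2.3349
z = (x̄−μ₀)/SE = (68.35−68)/2.3349 = 0.1499
p-value (one-sided, H₁ greater) = 0.44042
At α=0.01: p ≥ α → fail to reject H₀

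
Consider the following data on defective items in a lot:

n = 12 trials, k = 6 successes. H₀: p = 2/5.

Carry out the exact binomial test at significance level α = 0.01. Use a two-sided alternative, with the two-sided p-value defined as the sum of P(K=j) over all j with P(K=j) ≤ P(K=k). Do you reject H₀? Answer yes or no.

Exact binomial: n=12, k=6, p₀=2/5=0.4000
P(X=j) = C(n,j)·p₀^j·(1−p₀)^(n−j); p = Σ P(X=j) over j with P(X=j) ≤ P(X=6)
p-value (two-sided) = 0.56013
At α=0.01: p ≥ α → fail to reject H₀

reject H₀: no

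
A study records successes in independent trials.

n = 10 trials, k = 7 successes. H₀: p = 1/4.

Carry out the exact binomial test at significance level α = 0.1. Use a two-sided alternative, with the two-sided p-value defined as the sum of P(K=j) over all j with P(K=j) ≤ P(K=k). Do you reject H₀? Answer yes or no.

Exact binomial: n=10, k=7, p₀=1/4=0.2500
P(X=j) = C(n,j)·p₀^j·(1−p₀)^(n−j); p = Σ P(X=j) over j with P(X=j) ≤ P(X=7)
p-value (two-sided) = 0.00351
At α=0.1: p < α → reject H₀

reject H₀: yes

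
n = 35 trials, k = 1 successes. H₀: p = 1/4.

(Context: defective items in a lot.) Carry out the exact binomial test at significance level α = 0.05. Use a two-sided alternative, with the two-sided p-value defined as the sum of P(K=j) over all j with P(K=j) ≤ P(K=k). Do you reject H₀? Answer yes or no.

Exact binomial: n=35, k=1, p₀=1/4=0.2500
P(X=j) = C(n,j)·p₀^j·(1−p₀)^(n−j); p = Σ P(X=j) over j with P(X=j) ≤ P(X=1)
p-value (two-sided) = 0.00074
At α=0.05: p < α → reject H₀

reject H₀: yes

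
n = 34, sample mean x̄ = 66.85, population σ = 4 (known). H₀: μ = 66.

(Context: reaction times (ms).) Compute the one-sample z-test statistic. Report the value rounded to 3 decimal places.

test statistic = 1.239

SE = σ/√n = 4/√34 = 0.6860
z = (x̄−μ₀)/SE = (66.85−66)/0.6860 = 1.2391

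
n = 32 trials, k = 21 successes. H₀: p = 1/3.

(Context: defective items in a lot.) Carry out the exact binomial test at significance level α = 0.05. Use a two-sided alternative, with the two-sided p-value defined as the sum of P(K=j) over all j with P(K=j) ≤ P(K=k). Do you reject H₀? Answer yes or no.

reject H₀: yes

Exact binomial: n=32, k=21, p₀=1/3=0.3333
P(X=j) = C(n,j)·p₀^j·(1−p₀)^(n−j); p = Σ P(X=j) over j with P(X=j) ≤ P(X=21)
p-value (two-sided) = 0.00023
At α=0.05: p < α → reject H₀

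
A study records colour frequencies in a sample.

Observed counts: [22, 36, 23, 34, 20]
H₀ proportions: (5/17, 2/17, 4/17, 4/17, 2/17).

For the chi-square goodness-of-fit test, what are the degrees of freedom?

df = k − 1 = 5 − 1 = 4

degrees of freedom = 4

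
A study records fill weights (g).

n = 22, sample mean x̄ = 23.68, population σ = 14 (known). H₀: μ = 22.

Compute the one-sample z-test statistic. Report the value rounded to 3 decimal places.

SE = σ/√n = 14/√22 = 2.9848
z = (x̄−μ₀)/SE = (23.68−22)/2.9848 = 0.5628

test statistic = 0.563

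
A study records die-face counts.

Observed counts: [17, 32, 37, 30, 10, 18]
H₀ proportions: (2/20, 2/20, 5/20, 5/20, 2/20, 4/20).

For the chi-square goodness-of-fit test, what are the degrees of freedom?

df = k − 1 = 6 − 1 = 5

degrees of freedom = 5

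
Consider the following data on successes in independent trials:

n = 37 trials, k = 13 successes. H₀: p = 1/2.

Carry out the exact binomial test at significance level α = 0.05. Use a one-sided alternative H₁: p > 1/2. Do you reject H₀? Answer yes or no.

reject H₀: no

Exact binomial: n=37, k=13, p₀=1/2=0.5000
P(X≥13) from Σ C(n,i)·p₀^i·(1−p₀)^(n−i)
p-value (one-sided, H₁ greater) = 0.97648
At α=0.05: p ≥ α → fail to reject H₀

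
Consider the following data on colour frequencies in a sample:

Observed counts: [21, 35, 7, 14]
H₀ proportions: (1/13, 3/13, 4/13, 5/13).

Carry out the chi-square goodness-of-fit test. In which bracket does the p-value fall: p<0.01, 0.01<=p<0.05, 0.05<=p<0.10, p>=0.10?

n = 77; E_i = n·p_i = [5.92, 17.77, 23.69, 29.62]
χ² = (21−5.92)²/5.92 + (35−17.77)²/17.77 + (7−23.69)²/23.69 + (14−29.62)²/29.62 = 75.0803
df = 3
p-value (upper-tail) = 0.00000
→ bracket: p<0.01

p-value bracket: p<0.01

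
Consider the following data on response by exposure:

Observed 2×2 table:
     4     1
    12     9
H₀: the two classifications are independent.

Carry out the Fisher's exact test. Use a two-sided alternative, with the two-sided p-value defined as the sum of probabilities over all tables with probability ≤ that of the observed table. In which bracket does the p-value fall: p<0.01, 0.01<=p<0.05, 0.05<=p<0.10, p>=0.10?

Margins: r₁=5, r₂=21, c₁=16, c₂=10, n=26
p_obs = C(5,4)·C(21,12)/C(26,16); sum pmf over tables with pmf ≤ p_obs
p-value (two-sided) = 0.61690
→ bracket: p>=0.10

p-value bracket: p>=0.10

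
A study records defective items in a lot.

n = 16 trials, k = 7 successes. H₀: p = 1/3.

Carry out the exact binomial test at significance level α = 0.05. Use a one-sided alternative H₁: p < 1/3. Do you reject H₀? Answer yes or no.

Exact binomial: n=16, k=7, p₀=1/3=0.3333
P(X≤7) from Σ C(n,i)·p₀^i·(1−p₀)^(n−i)
p-value (one-sided, H₁ less) = 0.87350
At α=0.05: p ≥ α → fail to reject H₀

reject H₀: no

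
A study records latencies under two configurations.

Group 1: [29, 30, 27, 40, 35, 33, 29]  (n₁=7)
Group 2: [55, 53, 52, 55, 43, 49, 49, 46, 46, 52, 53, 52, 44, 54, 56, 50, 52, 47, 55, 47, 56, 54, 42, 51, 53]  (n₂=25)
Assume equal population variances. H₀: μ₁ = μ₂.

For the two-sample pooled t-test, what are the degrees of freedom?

degrees of freedom = 30

df = n₁ + n₂ − 2 = 7 + 25 − 2 = 30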